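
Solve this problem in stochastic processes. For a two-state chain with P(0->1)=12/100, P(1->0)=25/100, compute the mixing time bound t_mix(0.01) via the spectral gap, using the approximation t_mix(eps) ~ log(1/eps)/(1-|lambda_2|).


lambda_2 = |1 - p01 - p10| = |1 - 0.1200 - 0.2500| = 0.6300
t_mix ~ log(1/eps)/(1 - |lambda_2|)
= log(100)/(1 - 0.6300) = 4.6052/0.3700
= 12.4464

12.4464


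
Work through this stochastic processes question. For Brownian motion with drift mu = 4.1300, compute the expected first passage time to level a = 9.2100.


Expected first passage time = a/mu
= 9.2100/4.1300
= 2.2300

2.2300


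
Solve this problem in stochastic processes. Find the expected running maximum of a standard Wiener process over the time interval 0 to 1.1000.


E(max B(s)) = sqrt(2t/pi)
= sqrt(2*1.1000/pi)
= sqrt(0.7003)
= 0.8368

0.8368


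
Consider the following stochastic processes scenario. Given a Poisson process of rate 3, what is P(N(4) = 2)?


P(N(t)=k) = (lambda*t)^k * exp(-lambda*t) / k!
lambda*t = 12
= 12^2 * exp(-12) / 2!
= 144 * 6.1442e-06 / 2
= 4.4238e-04

4.4238e-04


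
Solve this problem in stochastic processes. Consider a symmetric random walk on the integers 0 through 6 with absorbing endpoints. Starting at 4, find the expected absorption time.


For symmetric RW on 0,...,N with absorbing barriers, E(i) = i*(N-i)
E(4) = 4 * 2 = 8

8


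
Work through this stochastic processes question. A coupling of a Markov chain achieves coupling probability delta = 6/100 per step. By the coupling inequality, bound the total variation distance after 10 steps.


TV distance bound <= (1-delta)^n
= (1 - 0.0600)^10
= 0.9400^10
= 0.5386

0.5386


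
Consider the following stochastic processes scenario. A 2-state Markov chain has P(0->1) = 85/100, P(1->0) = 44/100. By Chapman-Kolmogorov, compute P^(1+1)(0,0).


P^2 = P^1 * P^1
Computing via matrix multiplication of the transition matrix.
Entry (0,0) of P^2 = 0.3965

0.3965


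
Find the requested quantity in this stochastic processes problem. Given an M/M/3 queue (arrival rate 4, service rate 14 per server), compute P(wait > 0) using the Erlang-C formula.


a = lambda/mu = 0.2857
rho = a/c = 0.0952
Erlang-C formula applied:
C(c,a) = 0.0032

0.0032


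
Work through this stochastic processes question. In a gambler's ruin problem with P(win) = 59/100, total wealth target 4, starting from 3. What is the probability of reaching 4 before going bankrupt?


Gambler's ruin formula:
r = q/p = 0.4100/0.5900 = 0.6949
P(win) = (1 - r^i)/(1 - r^N)
= (1 - 0.6949^3)/(1 - 0.6949^4)
= 0.8665

0.8665


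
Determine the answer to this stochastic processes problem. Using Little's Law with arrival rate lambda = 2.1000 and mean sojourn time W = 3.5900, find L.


Little's Law: L = lambda * W
= 2.1000 * 3.5900
= 7.5390

7.5390


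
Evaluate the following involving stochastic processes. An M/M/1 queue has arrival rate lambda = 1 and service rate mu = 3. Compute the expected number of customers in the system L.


rho = 1/3 = 0.3333
L = rho/(1-rho)
= 0.3333/0.6667
= 0.5000

0.5000


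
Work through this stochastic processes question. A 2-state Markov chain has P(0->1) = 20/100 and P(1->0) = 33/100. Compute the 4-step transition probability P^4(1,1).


Computing P^4 by matrix multiplication.
P = [[0.8000, 0.2000], [0.3300, 0.6700]]
After raising P to the power 4:
P^4(1,1) = 0.4077

0.4077


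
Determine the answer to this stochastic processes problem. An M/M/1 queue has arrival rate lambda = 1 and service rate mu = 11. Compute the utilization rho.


rho = lambda/mu
= 1/11
= 0.0909

0.0909


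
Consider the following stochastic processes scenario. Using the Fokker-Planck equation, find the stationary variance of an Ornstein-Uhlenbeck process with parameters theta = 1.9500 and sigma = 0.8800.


Stationary variance = sigma^2 / (2*theta)
= 0.8800^2 / (2*1.9500)
= 0.7744 / 3.9000
= 0.1986

0.1986


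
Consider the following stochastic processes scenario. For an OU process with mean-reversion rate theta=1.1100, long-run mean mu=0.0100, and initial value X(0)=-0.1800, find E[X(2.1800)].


E[X(t)] = mu + (X(0) - mu)*exp(-theta*t)
= 0.0100 + (-0.1800 - 0.0100)*exp(-1.1100*2.1800)
= 0.0100 + -0.1900 * 0.0889
= -0.0069

-0.0069


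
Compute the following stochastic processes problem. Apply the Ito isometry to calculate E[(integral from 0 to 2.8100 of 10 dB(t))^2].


By Ito isometry: E[(int f dB)^2] = int f^2 dt
= 10^2 * 2.8100
= 100 * 2.8100 = 281.0000

281.0000


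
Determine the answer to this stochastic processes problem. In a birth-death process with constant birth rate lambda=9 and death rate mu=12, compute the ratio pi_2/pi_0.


For birth-death process, pi_n/pi_0 = (lambda/mu)^n
= (9/12)^2
= 0.5625

0.5625


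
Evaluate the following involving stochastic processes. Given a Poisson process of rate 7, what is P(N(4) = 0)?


P(N(t)=k) = (lambda*t)^k * exp(-lambda*t) / k!
lambda*t = 28
= 28^0 * exp(-28) / 0!
= 1 * 6.9144e-13 / 1
= 6.9144e-13

6.9144e-13


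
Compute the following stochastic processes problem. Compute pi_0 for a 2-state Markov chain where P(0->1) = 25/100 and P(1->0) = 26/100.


Stationary distribution: pi_0 = p10/(p01+p10), pi_1 = p01/(p01+p10)
p01 = 0.2500, p10 = 0.2600
pi_0 = 0.5098

0.5098


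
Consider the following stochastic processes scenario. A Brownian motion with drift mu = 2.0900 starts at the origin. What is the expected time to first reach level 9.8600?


Expected first passage time = a/mu
= 9.8600/2.0900
= 4.7177

4.7177


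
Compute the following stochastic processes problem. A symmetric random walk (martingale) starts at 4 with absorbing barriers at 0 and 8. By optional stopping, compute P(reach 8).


By optional stopping theorem: E(M at tau) = M(0) = 4
P(hit 8)*8 + P(hit 0)*0 = 4
P(hit 8) = (4 - 0)/(8 - 0) = 1/2 = 0.5000

0.5000


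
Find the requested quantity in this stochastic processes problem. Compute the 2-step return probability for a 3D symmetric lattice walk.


P(return in 2 steps) = P(reverse first step) = 1/(2d)
= 1/6
= 0.1667

0.1667


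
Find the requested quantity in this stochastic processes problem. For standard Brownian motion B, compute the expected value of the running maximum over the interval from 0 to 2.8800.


E(max B(s)) = sqrt(2t/pi)
= sqrt(2*2.8800/pi)
= sqrt(1.8335)
= 1.3541

1.3541


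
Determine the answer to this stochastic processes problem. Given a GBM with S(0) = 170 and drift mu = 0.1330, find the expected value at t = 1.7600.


E[S(t)] = S(0) * exp(mu * t)
= 170 * exp(0.1330 * 1.7600)
= 170 * 1.2637
= 214.8367

214.8367


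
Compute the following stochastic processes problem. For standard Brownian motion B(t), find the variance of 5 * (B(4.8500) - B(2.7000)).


Var(alpha*(B(t)-B(s))) = alpha^2 * (t-s)
= 5^2 * (4.8500 - 2.7000)
= 25 * 2.1500
= 53.7500

53.7500


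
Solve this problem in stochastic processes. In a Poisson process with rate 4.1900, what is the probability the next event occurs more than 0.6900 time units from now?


P(X > t) = exp(-lambda * t)
= exp(-4.1900 * 0.6900)
= exp(-2.8911) = 0.0555

0.0555


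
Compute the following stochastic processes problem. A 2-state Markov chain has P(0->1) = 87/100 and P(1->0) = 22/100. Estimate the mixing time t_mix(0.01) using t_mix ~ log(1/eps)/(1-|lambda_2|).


lambda_2 = |1 - p01 - p10| = |1 - 0.8700 - 0.2200| = 0.0900
t_mix ~ log(1/eps)/(1 - |lambda_2|)
= log(100)/(1 - 0.0900) = 4.6052/0.9100
= 5.0606

5.0606


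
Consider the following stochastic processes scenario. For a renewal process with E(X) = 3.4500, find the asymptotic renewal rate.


Long-run renewal rate = 1/E(X)
= 1/3.4500
= 0.2899

0.2899


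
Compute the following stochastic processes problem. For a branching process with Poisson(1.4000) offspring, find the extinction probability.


Since mu = 1.4000 > 1, extinction prob q < 1.
Solve s = exp(mu*(s-1)) iteratively.
q = 0.4890

0.4890


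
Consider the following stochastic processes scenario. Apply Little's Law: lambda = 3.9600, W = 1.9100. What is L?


Little's Law: L = lambda * W
= 3.9600 * 1.9100
= 7.5636

7.5636


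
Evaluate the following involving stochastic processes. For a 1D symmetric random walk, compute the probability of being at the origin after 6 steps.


P(S(6) = 0) = C(6,3) / 4^3
= 20 / 64
= 0.3125

0.3125


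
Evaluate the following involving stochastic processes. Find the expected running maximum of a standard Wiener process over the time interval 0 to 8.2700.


E(max B(s)) = sqrt(2t/pi)
= sqrt(2*8.2700/pi)
= sqrt(5.2648)
= 2.2945

2.2945


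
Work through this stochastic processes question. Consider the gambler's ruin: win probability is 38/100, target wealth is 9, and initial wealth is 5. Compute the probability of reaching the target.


Gambler's ruin formula:
r = q/p = 0.6200/0.3800 = 1.6316
P(win) = (1 - r^i)/(1 - r^N)
= (1 - 1.6316^5)/(1 - 1.6316^9)
= 0.1305

0.1305


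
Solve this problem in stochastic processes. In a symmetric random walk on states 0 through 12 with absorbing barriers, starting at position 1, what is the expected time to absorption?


For symmetric RW on 0,...,N with absorbing barriers, E(i) = i*(N-i)
E(1) = 1 * 11 = 11

11


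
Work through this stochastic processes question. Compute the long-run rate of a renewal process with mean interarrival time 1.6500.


Long-run renewal rate = 1/E(X)
= 1/1.6500
= 0.6061

0.6061


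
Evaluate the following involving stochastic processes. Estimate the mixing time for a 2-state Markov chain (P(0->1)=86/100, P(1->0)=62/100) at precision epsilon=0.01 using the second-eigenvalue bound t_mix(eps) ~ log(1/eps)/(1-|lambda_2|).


lambda_2 = |1 - p01 - p10| = |1 - 0.8600 - 0.6200| = 0.4800
t_mix ~ log(1/eps)/(1 - |lambda_2|)
= log(100)/(1 - 0.4800) = 4.6052/0.5200
= 8.8561

8.8561


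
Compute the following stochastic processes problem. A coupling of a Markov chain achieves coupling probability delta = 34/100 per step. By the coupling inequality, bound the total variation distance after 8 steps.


TV distance bound <= (1-delta)^n
= (1 - 0.3400)^8
= 0.6600^8
= 0.0360

0.0360


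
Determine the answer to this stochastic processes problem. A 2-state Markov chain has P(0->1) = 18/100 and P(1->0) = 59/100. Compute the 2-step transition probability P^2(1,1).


Computing P^2 by matrix multiplication.
P = [[0.8200, 0.1800], [0.5900, 0.4100]]
After raising P to the power 2:
P^2(1,1) = 0.2743

0.2743


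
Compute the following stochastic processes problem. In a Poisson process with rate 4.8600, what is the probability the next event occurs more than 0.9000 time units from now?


P(X > t) = exp(-lambda * t)
= exp(-4.8600 * 0.9000)
= exp(-4.3740) = 0.0126

0.0126


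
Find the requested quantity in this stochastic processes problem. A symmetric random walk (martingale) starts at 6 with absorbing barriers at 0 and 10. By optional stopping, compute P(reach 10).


By optional stopping theorem: E(M at tau) = M(0) = 6
P(hit 10)*10 + P(hit 0)*0 = 6
P(hit 10) = (6 - 0)/(10 - 0) = 3/5 = 0.6000

0.6000


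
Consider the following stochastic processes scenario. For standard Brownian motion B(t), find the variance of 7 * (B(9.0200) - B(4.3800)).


Var(alpha*(B(t)-B(s))) = alpha^2 * (t-s)
= 7^2 * (9.0200 - 4.3800)
= 49 * 4.6400
= 227.3600

227.3600


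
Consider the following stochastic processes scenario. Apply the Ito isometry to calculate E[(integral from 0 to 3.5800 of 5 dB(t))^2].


By Ito isometry: E[(int f dB)^2] = int f^2 dt
= 5^2 * 3.5800
= 25 * 3.5800 = 89.5000

89.5000


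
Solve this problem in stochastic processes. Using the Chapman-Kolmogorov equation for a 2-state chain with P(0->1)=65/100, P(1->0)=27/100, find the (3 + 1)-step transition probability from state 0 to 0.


P^4 = P^3 * P^1
Computing via matrix multiplication of the transition matrix.
Entry (0,0) of P^4 = 0.2935

0.2935


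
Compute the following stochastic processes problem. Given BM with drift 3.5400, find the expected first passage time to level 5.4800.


Expected first passage time = a/mu
= 5.4800/3.5400
= 1.5480

1.5480


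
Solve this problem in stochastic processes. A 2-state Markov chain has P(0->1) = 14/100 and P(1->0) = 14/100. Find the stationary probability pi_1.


Stationary distribution: pi_0 = p10/(p01+p10), pi_1 = p01/(p01+p10)
p01 = 0.1400, p10 = 0.1400
pi_1 = 0.5000

0.5000


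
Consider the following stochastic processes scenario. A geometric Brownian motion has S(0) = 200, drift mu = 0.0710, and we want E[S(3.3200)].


E[S(t)] = S(0) * exp(mu * t)
= 200 * exp(0.0710 * 3.3200)
= 200 * 1.2658
= 253.1640

253.1640


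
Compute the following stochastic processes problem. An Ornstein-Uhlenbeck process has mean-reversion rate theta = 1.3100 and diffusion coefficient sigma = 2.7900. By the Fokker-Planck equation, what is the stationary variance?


Stationary variance = sigma^2 / (2*theta)
= 2.7900^2 / (2*1.3100)
= 7.7841 / 2.6200
= 2.9710

2.9710


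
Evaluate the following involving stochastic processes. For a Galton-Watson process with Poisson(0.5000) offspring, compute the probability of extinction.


Since mu = 0.5000 <= 1, extinction probability = 1.

1.0000


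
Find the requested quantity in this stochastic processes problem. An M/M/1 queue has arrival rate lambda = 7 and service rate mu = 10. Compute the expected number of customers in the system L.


rho = 7/10 = 0.7000
L = rho/(1-rho)
= 0.7000/0.3000
= 2.3333

2.3333


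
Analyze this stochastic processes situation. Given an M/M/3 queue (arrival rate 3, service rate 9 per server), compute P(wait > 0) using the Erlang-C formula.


a = lambda/mu = 0.3333
rho = a/c = 0.1111
Erlang-C formula applied:
C(c,a) = 0.0050

0.0050


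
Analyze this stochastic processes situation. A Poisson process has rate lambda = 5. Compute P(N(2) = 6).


P(N(t)=k) = (lambda*t)^k * exp(-lambda*t) / k!
lambda*t = 10
= 10^6 * exp(-10) / 6!
= 1000000 * 4.5400e-05 / 720
= 0.0631

0.0631


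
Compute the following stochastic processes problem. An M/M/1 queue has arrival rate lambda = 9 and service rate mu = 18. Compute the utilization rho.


rho = lambda/mu
= 9/18
= 0.5000

0.5000


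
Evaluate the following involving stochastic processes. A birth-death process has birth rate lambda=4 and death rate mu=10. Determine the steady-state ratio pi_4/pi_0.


For birth-death process, pi_n/pi_0 = (lambda/mu)^n
= (4/10)^4
= 0.0256

0.0256


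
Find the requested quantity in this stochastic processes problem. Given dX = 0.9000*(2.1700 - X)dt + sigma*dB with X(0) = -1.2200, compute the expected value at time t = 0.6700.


E[X(t)] = mu + (X(0) - mu)*exp(-theta*t)
= 2.1700 + (-1.2200 - 2.1700)*exp(-0.9000*0.6700)
= 2.1700 + -3.3900 * 0.5472
= 0.3151

0.3151


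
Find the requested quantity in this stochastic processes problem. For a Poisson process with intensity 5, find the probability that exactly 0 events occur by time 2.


P(N(t)=k) = (lambda*t)^k * exp(-lambda*t) / k!
lambda*t = 10
= 10^0 * exp(-10) / 0!
= 1 * 4.5400e-05 / 1
= 4.5400e-05

4.5400e-05


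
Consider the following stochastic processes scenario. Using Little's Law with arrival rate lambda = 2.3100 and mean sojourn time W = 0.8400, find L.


Little's Law: L = lambda * W
= 2.3100 * 0.8400
= 1.9404

1.9404


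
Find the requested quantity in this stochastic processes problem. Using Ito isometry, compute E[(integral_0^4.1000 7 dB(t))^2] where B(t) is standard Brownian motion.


By Ito isometry: E[(int f dB)^2] = int f^2 dt
= 7^2 * 4.1000
= 49 * 4.1000 = 200.9000

200.9000


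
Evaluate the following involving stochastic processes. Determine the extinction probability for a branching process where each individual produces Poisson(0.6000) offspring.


Since mu = 0.6000 <= 1, extinction probability = 1.

1.0000


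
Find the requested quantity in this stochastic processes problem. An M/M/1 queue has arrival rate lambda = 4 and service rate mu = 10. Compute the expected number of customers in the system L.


rho = 4/10 = 0.4000
L = rho/(1-rho)
= 0.4000/0.6000
= 0.6667

0.6667


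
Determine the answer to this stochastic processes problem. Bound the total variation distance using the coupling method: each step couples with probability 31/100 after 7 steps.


TV distance bound <= (1-delta)^n
= (1 - 0.3100)^7
= 0.6900^7
= 0.0745

0.0745


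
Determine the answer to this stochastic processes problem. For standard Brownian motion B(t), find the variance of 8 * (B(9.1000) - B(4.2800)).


Var(alpha*(B(t)-B(s))) = alpha^2 * (t-s)
= 8^2 * (9.1000 - 4.2800)
= 64 * 4.8200
= 308.4800

308.4800


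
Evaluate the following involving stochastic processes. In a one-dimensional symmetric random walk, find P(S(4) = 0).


P(S(4) = 0) = C(4,2) / 4^2
= 6 / 16
= 0.3750

0.3750


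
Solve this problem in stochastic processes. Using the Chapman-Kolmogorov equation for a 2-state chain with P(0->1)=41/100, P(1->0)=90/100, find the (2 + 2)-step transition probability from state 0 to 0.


P^4 = P^2 * P^2
Computing via matrix multiplication of the transition matrix.
Entry (0,0) of P^4 = 0.6899

0.6899


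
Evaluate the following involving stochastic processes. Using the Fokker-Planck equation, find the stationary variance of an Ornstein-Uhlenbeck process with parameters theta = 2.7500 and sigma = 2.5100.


Stationary variance = sigma^2 / (2*theta)
= 2.5100^2 / (2*2.7500)
= 6.3001 / 5.5000
= 1.1455

1.1455


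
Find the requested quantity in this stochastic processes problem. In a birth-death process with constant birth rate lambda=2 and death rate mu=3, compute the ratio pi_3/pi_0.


For birth-death process, pi_n/pi_0 = (lambda/mu)^n
= (2/3)^3
= 0.2963

0.2963


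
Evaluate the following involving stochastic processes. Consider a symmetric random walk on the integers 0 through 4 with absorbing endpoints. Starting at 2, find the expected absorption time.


For symmetric RW on 0,...,N with absorbing barriers, E(i) = i*(N-i)
E(2) = 2 * 2 = 4

4


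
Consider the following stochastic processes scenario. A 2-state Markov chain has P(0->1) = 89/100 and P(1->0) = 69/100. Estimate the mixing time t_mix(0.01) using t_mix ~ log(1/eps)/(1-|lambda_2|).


lambda_2 = |1 - p01 - p10| = |1 - 0.8900 - 0.6900| = 0.5800
t_mix ~ log(1/eps)/(1 - |lambda_2|)
= log(100)/(1 - 0.5800) = 4.6052/0.4200
= 10.9647

10.9647


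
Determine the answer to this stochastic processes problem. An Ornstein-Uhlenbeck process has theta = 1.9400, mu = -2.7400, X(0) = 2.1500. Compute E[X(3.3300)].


E[X(t)] = mu + (X(0) - mu)*exp(-theta*t)
= -2.7400 + (2.1500 - -2.7400)*exp(-1.9400*3.3300)
= -2.7400 + 4.8900 * 0.0016
= -2.7323

-2.7323


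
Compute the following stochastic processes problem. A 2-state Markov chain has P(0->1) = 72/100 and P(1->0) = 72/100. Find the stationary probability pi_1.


Stationary distribution: pi_0 = p10/(p01+p10), pi_1 = p01/(p01+p10)
p01 = 0.7200, p10 = 0.7200
pi_1 = 0.5000

0.5000


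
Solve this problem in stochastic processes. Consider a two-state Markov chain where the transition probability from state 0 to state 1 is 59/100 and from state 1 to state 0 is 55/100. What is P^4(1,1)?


Computing P^4 by matrix multiplication.
P = [[0.4100, 0.5900], [0.5500, 0.4500]]
After raising P to the power 4:
P^4(1,1) = 0.5177

0.5177


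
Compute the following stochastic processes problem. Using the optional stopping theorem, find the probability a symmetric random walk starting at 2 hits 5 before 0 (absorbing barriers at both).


By optional stopping theorem: E(M at tau) = M(0) = 2
P(hit 5)*5 + P(hit 0)*0 = 2
P(hit 5) = (2 - 0)/(5 - 0) = 2/5 = 0.4000

0.4000


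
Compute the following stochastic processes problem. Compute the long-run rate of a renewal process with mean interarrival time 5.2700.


Long-run renewal rate = 1/E(X)
= 1/5.2700
= 0.1898

0.1898


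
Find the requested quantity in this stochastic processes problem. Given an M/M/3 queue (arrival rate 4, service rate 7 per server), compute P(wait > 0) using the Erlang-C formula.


a = lambda/mu = 0.5714
rho = a/c = 0.1905
Erlang-C formula applied:
C(c,a) = 0.0217

0.0217


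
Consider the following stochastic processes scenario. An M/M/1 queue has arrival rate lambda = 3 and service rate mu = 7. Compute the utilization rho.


rho = lambda/mu
= 3/7
= 0.4286

0.4286


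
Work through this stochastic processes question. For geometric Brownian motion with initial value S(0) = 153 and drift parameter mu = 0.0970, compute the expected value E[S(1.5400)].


E[S(t)] = S(0) * exp(mu * t)
= 153 * exp(0.0970 * 1.5400)
= 153 * 1.1611
= 177.6505

177.6505


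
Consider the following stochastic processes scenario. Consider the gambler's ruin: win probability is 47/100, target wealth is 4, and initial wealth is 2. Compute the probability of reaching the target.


Gambler's ruin formula:
r = q/p = 0.5300/0.4700 = 1.1277
P(win) = (1 - r^i)/(1 - r^N)
= (1 - 1.1277^2)/(1 - 1.1277^4)
= 0.4402

0.4402


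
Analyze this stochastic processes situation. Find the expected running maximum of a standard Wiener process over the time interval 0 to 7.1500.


E(max B(s)) = sqrt(2t/pi)
= sqrt(2*7.1500/pi)
= sqrt(4.5518)
= 2.1335

2.1335


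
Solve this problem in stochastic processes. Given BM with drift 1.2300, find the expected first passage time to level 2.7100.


Expected first passage time = a/mu
= 2.7100/1.2300
= 2.2033

2.2033


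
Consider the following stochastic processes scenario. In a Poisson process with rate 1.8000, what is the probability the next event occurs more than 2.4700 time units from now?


P(X > t) = exp(-lambda * t)
= exp(-1.8000 * 2.4700)
= exp(-4.4460) = 0.0117

0.0117


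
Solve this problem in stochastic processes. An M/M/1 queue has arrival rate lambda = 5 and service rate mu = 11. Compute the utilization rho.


rho = lambda/mu
= 5/11
= 0.4545

0.4545


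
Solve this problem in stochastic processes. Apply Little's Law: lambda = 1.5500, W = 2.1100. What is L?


Little's Law: L = lambda * W
= 1.5500 * 2.1100
= 3.2705

3.2705


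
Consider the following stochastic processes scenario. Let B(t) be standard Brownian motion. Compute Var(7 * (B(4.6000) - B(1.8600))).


Var(alpha*(B(t)-B(s))) = alpha^2 * (t-s)
= 7^2 * (4.6000 - 1.8600)
= 49 * 2.7400
= 134.2600

134.2600


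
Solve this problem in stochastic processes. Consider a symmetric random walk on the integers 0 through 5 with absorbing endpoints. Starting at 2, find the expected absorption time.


For symmetric RW on 0,...,N with absorbing barriers, E(i) = i*(N-i)
E(2) = 2 * 3 = 6

6


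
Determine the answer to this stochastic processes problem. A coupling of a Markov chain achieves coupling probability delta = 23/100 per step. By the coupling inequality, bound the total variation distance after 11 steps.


TV distance bound <= (1-delta)^n
= (1 - 0.2300)^11
= 0.7700^11
= 0.0564

0.0564


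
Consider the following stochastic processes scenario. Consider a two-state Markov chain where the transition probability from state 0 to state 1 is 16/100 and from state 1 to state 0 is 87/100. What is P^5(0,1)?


Computing P^5 by matrix multiplication.
P = [[0.8400, 0.1600], [0.8700, 0.1300]]
After raising P to the power 5:
P^5(0,1) = 0.1553

0.1553


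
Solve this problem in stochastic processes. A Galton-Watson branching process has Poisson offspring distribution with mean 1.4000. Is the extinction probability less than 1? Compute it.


Since mu = 1.4000 > 1, extinction prob q < 1.
Solve s = exp(mu*(s-1)) iteratively.
q = 0.4890

0.4890


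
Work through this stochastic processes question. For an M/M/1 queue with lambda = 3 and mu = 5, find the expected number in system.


rho = 3/5 = 0.6000
L = rho/(1-rho)
= 0.6000/0.4000
= 1.5000

1.5000


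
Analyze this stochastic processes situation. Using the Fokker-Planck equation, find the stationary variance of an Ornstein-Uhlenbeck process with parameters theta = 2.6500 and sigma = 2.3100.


Stationary variance = sigma^2 / (2*theta)
= 2.3100^2 / (2*2.6500)
= 5.3361 / 5.3000
= 1.0068

1.0068


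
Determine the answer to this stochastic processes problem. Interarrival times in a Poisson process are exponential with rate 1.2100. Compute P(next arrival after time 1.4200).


P(X > t) = exp(-lambda * t)
= exp(-1.2100 * 1.4200)
= exp(-1.7182) = 0.1794

0.1794


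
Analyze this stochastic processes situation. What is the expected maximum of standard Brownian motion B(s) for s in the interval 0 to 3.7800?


E(max B(s)) = sqrt(2t/pi)
= sqrt(2*3.7800/pi)
= sqrt(2.4064)
= 1.5513

1.5513


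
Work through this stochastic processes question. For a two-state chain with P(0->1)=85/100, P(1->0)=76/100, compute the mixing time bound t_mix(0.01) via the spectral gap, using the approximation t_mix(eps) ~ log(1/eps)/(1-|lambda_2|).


lambda_2 = |1 - p01 - p10| = |1 - 0.8500 - 0.7600| = 0.6100
t_mix ~ log(1/eps)/(1 - |lambda_2|)
= log(100)/(1 - 0.6100) = 4.6052/0.3900
= 11.8081

11.8081


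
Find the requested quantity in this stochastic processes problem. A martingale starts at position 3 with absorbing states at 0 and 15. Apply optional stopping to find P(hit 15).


By optional stopping theorem: E(M at tau) = M(0) = 3
P(hit 15)*15 + P(hit 0)*0 = 3
P(hit 15) = (3 - 0)/(15 - 0) = 1/5 = 0.2000

0.2000


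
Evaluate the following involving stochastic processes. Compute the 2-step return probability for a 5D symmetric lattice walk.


P(return in 2 steps) = P(reverse first step) = 1/(2d)
= 1/10
= 0.1000

0.1000


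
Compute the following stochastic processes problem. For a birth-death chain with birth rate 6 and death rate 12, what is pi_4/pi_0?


For birth-death process, pi_n/pi_0 = (lambda/mu)^n
= (6/12)^4
= 0.0625

0.0625


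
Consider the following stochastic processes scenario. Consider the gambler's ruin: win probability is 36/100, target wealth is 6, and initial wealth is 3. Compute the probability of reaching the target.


Gambler's ruin formula:
r = q/p = 0.6400/0.3600 = 1.7778
P(win) = (1 - r^i)/(1 - r^N)
= (1 - 1.7778^3)/(1 - 1.7778^6)
= 0.1511

0.1511


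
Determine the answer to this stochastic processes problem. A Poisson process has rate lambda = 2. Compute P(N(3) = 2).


P(N(t)=k) = (lambda*t)^k * exp(-lambda*t) / k!
lambda*t = 6
= 6^2 * exp(-6) / 2!
= 36 * 0.0025 / 2
= 0.0446

0.0446


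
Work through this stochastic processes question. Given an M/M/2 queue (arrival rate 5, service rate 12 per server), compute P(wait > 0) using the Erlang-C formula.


a = lambda/mu = 0.4167
rho = a/c = 0.2083
Erlang-C formula applied:
C(c,a) = 0.0718

0.0718


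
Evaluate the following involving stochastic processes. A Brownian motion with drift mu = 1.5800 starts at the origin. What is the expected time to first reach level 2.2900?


Expected first passage time = a/mu
= 2.2900/1.5800
= 1.4494

1.4494


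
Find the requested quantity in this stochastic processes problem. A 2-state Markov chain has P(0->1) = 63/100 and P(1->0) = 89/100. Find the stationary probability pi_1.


Stationary distribution: pi_0 = p10/(p01+p10), pi_1 = p01/(p01+p10)
p01 = 0.6300, p10 = 0.8900
pi_1 = 0.4145

0.4145


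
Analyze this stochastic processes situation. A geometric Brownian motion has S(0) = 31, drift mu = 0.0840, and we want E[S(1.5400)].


E[S(t)] = S(0) * exp(mu * t)
= 31 * exp(0.0840 * 1.5400)
= 31 * 1.1381
= 35.2811

35.2811


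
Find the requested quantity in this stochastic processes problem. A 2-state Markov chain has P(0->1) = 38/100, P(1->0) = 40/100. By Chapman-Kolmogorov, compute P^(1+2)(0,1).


P^3 = P^1 * P^2
Computing via matrix multiplication of the transition matrix.
Entry (0,1) of P^3 = 0.4820

0.4820


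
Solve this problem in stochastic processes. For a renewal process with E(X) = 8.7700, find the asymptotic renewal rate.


Long-run renewal rate = 1/E(X)
= 1/8.7700
= 0.1140

0.1140


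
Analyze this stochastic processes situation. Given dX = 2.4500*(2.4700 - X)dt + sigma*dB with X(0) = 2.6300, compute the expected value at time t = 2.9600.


E[X(t)] = mu + (X(0) - mu)*exp(-theta*t)
= 2.4700 + (2.6300 - 2.4700)*exp(-2.4500*2.9600)
= 2.4700 + 0.1600 * 7.0876e-04
= 2.4701

2.4701


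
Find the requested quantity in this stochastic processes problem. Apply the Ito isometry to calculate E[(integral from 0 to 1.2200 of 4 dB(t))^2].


By Ito isometry: E[(int f dB)^2] = int f^2 dt
= 4^2 * 1.2200
= 16 * 1.2200 = 19.5200

19.5200


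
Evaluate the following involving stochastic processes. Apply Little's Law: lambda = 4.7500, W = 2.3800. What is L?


Little's Law: L = lambda * W
= 4.7500 * 2.3800
= 11.3050

11.3050


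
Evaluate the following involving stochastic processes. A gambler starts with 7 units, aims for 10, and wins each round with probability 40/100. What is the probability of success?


Gambler's ruin formula:
r = q/p = 0.6000/0.4000 = 1.5000
P(win) = (1 - r^i)/(1 - r^N)
= (1 - 1.5000^7)/(1 - 1.5000^10)
= 0.2839

0.2839


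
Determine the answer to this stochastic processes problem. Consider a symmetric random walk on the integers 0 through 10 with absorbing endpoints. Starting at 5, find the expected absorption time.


For symmetric RW on 0,...,N with absorbing barriers, E(i) = i*(N-i)
E(5) = 5 * 5 = 25

25


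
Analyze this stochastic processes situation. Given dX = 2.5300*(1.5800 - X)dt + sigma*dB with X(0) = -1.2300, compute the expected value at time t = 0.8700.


E[X(t)] = mu + (X(0) - mu)*exp(-theta*t)
= 1.5800 + (-1.2300 - 1.5800)*exp(-2.5300*0.8700)
= 1.5800 + -2.8100 * 0.1107
= 1.2690

1.2690


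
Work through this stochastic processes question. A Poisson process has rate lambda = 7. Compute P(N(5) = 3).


P(N(t)=k) = (lambda*t)^k * exp(-lambda*t) / k!
lambda*t = 35
= 35^3 * exp(-35) / 3!
= 42875 * 6.3051e-16 / 6
= 4.5055e-12

4.5055e-12


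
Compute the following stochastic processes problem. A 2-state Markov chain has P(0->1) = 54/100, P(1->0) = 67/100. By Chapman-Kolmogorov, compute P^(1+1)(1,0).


P^2 = P^1 * P^1
Computing via matrix multiplication of the transition matrix.
Entry (1,0) of P^2 = 0.5293

0.5293


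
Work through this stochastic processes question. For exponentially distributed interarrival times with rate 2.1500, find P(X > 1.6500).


P(X > t) = exp(-lambda * t)
= exp(-2.1500 * 1.6500)
= exp(-3.5475) = 0.0288

0.0288


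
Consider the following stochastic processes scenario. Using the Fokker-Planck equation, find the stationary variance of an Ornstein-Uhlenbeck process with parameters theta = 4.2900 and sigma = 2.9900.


Stationary variance = sigma^2 / (2*theta)
= 2.9900^2 / (2*4.2900)
= 8.9401 / 8.5800
= 1.0420

1.0420


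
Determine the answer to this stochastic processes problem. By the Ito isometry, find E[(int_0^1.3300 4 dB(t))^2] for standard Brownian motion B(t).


By Ito isometry: E[(int f dB)^2] = int f^2 dt
= 4^2 * 1.3300
= 16 * 1.3300 = 21.2800

21.2800


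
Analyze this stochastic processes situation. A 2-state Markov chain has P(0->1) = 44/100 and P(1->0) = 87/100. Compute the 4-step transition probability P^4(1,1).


Computing P^4 by matrix multiplication.
P = [[0.5600, 0.4400], [0.8700, 0.1300]]
After raising P to the power 4:
P^4(1,1) = 0.3420

0.3420


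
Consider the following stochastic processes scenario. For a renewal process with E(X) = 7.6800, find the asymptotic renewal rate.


Long-run renewal rate = 1/E(X)
= 1/7.6800
= 0.1302

0.1302


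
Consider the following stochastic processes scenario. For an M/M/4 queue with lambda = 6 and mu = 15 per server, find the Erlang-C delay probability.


a = lambda/mu = 0.4000
rho = a/c = 0.1000
Erlang-C formula applied:
C(c,a) = 7.9444e-04

7.9444e-04


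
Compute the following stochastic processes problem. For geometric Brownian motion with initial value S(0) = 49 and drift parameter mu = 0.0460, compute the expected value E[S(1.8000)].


E[S(t)] = S(0) * exp(mu * t)
= 49 * exp(0.0460 * 1.8000)
= 49 * 1.0863
= 53.2299

53.2299


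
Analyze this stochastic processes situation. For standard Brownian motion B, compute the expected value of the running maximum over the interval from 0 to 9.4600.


E(max B(s)) = sqrt(2t/pi)
= sqrt(2*9.4600/pi)
= sqrt(6.0224)
= 2.4541

2.4541


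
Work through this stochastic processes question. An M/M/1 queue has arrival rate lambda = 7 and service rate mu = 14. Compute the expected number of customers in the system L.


rho = 7/14 = 0.5000
L = rho/(1-rho)
= 0.5000/0.5000
= 1.0000

1.0000


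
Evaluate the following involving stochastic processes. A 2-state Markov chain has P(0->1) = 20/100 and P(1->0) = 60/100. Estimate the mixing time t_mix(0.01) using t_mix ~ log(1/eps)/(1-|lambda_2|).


lambda_2 = |1 - p01 - p10| = |1 - 0.2000 - 0.6000| = 0.2000
t_mix ~ log(1/eps)/(1 - |lambda_2|)
= log(100)/(1 - 0.2000) = 4.6052/0.8000
= 5.7565

5.7565


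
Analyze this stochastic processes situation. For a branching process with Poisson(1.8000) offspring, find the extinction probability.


Since mu = 1.8000 > 1, extinction prob q < 1.
Solve s = exp(mu*(s-1)) iteratively.
q = 0.2676

0.2676


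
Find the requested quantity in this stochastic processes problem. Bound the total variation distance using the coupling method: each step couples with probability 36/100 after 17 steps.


TV distance bound <= (1-delta)^n
= (1 - 0.3600)^17
= 0.6400^17
= 5.0706e-04

5.0706e-04


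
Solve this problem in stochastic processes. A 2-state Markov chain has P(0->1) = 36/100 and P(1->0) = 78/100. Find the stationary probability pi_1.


Stationary distribution: pi_0 = p10/(p01+p10), pi_1 = p01/(p01+p10)
p01 = 0.3600, p10 = 0.7800
pi_1 = 0.3158

0.3158


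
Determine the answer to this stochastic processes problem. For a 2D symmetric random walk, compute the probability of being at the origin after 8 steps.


P = C(8,4)^2 / 4^8
= 70^2 / 65536
= 4900 / 65536
= 0.0748

0.0748


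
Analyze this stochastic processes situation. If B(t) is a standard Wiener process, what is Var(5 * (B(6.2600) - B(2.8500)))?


Var(alpha*(B(t)-B(s))) = alpha^2 * (t-s)
= 5^2 * (6.2600 - 2.8500)
= 25 * 3.4100
= 85.2500

85.2500


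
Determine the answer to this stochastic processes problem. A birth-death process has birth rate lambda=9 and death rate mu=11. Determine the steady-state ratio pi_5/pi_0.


For birth-death process, pi_n/pi_0 = (lambda/mu)^n
= (9/11)^5
= 0.3666

0.3666


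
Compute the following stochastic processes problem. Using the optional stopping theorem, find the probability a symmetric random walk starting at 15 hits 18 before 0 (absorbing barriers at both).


By optional stopping theorem: E(M at tau) = M(0) = 15
P(hit 18)*18 + P(hit 0)*0 = 15
P(hit 18) = (15 - 0)/(18 - 0) = 5/6 = 0.8333

0.8333


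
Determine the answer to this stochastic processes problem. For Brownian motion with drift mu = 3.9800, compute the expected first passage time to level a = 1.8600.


Expected first passage time = a/mu
= 1.8600/3.9800
= 0.4673

0.4673


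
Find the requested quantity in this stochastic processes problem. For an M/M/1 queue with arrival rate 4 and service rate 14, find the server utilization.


rho = lambda/mu
= 4/14
= 0.2857

0.2857


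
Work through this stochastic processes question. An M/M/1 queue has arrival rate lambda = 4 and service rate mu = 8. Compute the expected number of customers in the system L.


rho = 4/8 = 0.5000
L = rho/(1-rho)
= 0.5000/0.5000
= 1.0000

1.0000


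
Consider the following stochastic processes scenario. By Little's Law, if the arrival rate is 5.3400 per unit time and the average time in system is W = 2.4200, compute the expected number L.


Little's Law: L = lambda * W
= 5.3400 * 2.4200
= 12.9228

12.9228


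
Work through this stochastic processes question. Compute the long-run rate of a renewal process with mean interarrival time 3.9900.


Long-run renewal rate = 1/E(X)
= 1/3.9900
= 0.2506

0.2506


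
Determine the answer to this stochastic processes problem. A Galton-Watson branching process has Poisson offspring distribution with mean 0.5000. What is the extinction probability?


Since mu = 0.5000 <= 1, extinction probability = 1.

1.0000


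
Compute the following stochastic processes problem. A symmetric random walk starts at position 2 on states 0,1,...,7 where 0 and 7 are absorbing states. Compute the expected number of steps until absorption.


For symmetric RW on 0,...,N with absorbing barriers, E(i) = i*(N-i)
E(2) = 2 * 5 = 10

10


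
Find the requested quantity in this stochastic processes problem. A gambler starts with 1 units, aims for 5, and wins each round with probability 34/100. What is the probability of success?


Gambler's ruin formula:
r = q/p = 0.6600/0.3400 = 1.9412
P(win) = (1 - r^i)/(1 - r^N)
= (1 - 1.9412^1)/(1 - 1.9412^5)
= 0.0354

0.0354


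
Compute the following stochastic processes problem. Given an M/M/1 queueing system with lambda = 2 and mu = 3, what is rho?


rho = lambda/mu
= 2/3
= 0.6667

0.6667


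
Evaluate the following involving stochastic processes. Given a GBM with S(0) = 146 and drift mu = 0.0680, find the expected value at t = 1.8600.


E[S(t)] = S(0) * exp(mu * t)
= 146 * exp(0.0680 * 1.8600)
= 146 * 1.1348
= 165.6847

165.6847


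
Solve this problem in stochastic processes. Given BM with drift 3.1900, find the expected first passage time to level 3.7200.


Expected first passage time = a/mu
= 3.7200/3.1900
= 1.1661

1.1661


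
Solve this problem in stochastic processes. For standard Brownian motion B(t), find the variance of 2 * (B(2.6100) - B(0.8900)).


Var(alpha*(B(t)-B(s))) = alpha^2 * (t-s)
= 2^2 * (2.6100 - 0.8900)
= 4 * 1.7200
= 6.8800

6.8800


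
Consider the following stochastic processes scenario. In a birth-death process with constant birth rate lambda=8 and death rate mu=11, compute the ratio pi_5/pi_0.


For birth-death process, pi_n/pi_0 = (lambda/mu)^n
= (8/11)^5
= 0.2035

0.2035


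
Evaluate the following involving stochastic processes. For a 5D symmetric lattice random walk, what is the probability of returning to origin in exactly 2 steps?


P(return in 2 steps) = P(reverse first step) = 1/(2d)
= 1/10
= 0.1000

0.1000


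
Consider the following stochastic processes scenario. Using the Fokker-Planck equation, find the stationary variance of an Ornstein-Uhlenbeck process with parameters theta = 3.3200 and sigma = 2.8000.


Stationary variance = sigma^2 / (2*theta)
= 2.8000^2 / (2*3.3200)
= 7.8400 / 6.6400
= 1.1807

1.1807


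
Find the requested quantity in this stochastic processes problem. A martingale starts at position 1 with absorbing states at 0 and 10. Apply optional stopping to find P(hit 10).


By optional stopping theorem: E(M at tau) = M(0) = 1
P(hit 10)*10 + P(hit 0)*0 = 1
P(hit 10) = (1 - 0)/(10 - 0) = 1/10 = 0.1000

0.1000


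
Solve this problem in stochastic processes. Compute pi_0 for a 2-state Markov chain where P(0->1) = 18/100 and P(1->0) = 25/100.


Stationary distribution: pi_0 = p10/(p01+p10), pi_1 = p01/(p01+p10)
p01 = 0.1800, p10 = 0.2500
pi_0 = 0.5814

0.5814


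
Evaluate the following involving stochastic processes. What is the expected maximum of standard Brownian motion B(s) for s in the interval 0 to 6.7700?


E(max B(s)) = sqrt(2t/pi)
= sqrt(2*6.7700/pi)
= sqrt(4.3099)
= 2.0760

2.0760


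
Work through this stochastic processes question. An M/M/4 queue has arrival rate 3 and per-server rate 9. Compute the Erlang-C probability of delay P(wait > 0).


a = lambda/mu = 0.3333
rho = a/c = 0.0833
Erlang-C formula applied:
C(c,a) = 4.0209e-04

4.0209e-04


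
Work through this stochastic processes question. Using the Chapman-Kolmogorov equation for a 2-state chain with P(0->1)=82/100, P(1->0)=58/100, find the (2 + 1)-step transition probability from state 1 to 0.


P^3 = P^2 * P^1
Computing via matrix multiplication of the transition matrix.
Entry (1,0) of P^3 = 0.4408

0.4408
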